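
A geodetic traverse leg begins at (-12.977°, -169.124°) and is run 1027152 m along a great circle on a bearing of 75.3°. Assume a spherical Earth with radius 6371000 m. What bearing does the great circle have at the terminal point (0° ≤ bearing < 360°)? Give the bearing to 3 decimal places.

final bearing 73.449°

The arc subtends δ = 1027152/6371000 = 0.161223 rad at the centre.
Start latitude φ₁ = -0.226491 rad; initial bearing θ = 1.314233 rad.
Applying the spherical law of cosines for sides, sin φ₂ = sin φ₁ cos δ + cos φ₁ sin δ cos θ = -0.181953, so φ₂ = -10.484°.
Δλ = atan2( sin θ sin δ cos φ₁ , cos δ − sin φ₁ sin φ₂ ) = atan2(0.151306, 0.946172) = 0.158571 rad = 9.085°.
λ₂ = λ₁ + Δλ = -160.039°.
The forward bearing on arrival equals the back-azimuth from the destination plus 180°.
Back-azimuth from P₂ (-10.484°, -160.039°) to P₁ (-12.977°, -169.124°), with Δλ' = λ₁ − λ₂ = -9.085°: atan2( sin Δλ' cos φ₁ , cos φ₂ sin φ₁ − sin φ₂ cos φ₁ cos Δλ' ) = 253.449°.
Final bearing = (253.449° + 180°) mod 360° = 73.449°.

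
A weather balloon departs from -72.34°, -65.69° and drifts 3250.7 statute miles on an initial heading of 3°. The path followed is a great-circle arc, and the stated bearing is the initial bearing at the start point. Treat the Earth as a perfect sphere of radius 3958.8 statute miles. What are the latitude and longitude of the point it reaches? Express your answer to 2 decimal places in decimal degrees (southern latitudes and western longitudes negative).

The arc subtends δ = 3250.7/3958.8 = 0.821133 rad at the centre.
With φ₁ = -72.34° = -1.262571 rad and θ = 3° = 0.052360 rad:
Destination latitude: φ₂ = arcsin( sin φ₁ cos δ + cos φ₁ sin δ cos θ ) = arcsin(-0.427545) = -25.31°.
Δλ = atan2( sin θ sin δ cos φ₁ , cos δ − sin φ₁ sin φ₂ ) = atan2(0.011621, 0.273996) = 0.042386 rad = 2.43°.
λ₂ = λ₁ + Δλ = -63.26°.

latitude -25.31°, longitude -63.26°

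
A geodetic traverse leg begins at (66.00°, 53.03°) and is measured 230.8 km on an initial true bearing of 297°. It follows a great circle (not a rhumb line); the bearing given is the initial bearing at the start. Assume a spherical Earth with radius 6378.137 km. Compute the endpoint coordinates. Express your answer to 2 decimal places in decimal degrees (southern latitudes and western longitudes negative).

latitude 66.87°, longitude 48.32°

Central angle δ = d/R = 0.036186 rad.
Converting: φ₁ = 1.151917 rad, θ = 5.183628 rad.
sin φ₂ = sin φ₁ cos δ + cos φ₁ sin δ cos θ = (0.913545)(0.999345) + (0.406737)(0.036178)(0.453990) = 0.919628
φ₂ = asin(0.919628) = 1.167132 rad = 66.87°.
Δλ = atan2( sin θ sin δ cos φ₁ , cos δ − sin φ₁ sin φ₂ ) = atan2(-0.013111, 0.159223) = -0.082159 rad = -4.71°.
λ₂ = 53.03° + -4.71° = 48.32°.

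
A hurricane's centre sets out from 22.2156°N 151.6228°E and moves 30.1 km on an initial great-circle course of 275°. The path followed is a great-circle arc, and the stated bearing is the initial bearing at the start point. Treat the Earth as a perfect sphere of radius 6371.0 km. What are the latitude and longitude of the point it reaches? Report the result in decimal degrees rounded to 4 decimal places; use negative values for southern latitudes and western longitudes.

latitude 22.2389°, longitude 151.3315°

The arc subtends δ = 30.1/6371 = 0.004725 rad at the centre.
With φ₁ = 22.2156° = 0.387735 rad and θ = 275° = 4.799655 rad:
sin φ₂ = sin φ₁ cos δ + cos φ₁ sin δ cos θ = (0.378093)(0.999989) + (0.925768)(0.004725)(0.087156) = 0.378470
φ₂ = asin(0.378470) = 0.388143 rad = 22.2389°.
Then Δλ = atan2(-0.004357, 0.856892) = -0.005085 rad, from sin θ sin δ cos φ₁ over cos δ − sin φ₁ sin φ₂.
Hence λ₂ = 151.6228° + -0.2913° = 151.3315°.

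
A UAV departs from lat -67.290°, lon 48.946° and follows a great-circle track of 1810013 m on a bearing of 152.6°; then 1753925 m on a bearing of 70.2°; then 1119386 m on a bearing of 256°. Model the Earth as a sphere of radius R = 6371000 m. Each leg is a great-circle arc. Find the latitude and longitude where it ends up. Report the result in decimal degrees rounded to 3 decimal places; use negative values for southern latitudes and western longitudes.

latitude -68.217°, longitude 107.193°

Apply the spherical direct solution leg by leg, carrying full precision between legs.
Leg 1: from (-67.290°, 48.946°), δ = 1810013/6371000 = 0.284102 rad, θ = 152.6° → φ = -78.981°, λ = 91.393°.
Leg 2: from (-78.981°, 91.393°), δ = 1753925/6371000 = 0.275298 rad, θ = 70.2° → φ = -67.973°, λ = 134.388°.
Leg 3: from (-67.973°, 134.388°), δ = 1119386/6371000 = 0.175700 rad, θ = 256° → φ = -68.217°, λ = 107.193°.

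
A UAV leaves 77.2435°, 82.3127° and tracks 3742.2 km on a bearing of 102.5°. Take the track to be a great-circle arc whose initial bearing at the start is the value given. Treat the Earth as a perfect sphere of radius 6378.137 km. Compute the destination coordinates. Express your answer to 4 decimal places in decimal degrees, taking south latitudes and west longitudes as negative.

latitude 51.7897°, longitude 143.2203°

δ = 3742.2/6378.137 = 0.586723 rad (33.6168°).
With φ₁ = 77.2435° = 1.348153 rad and θ = 102.5° = 1.788962 rad:
Destination latitude: φ₂ = arcsin( sin φ₁ cos δ + cos φ₁ sin δ cos θ ) = arcsin(0.785745) = 51.7897°.
Δλ = atan2( sin θ sin δ cos φ₁ , cos δ − sin φ₁ sin φ₂ ) = atan2(0.119349, 0.066408) = 1.063038 rad = 60.9076°.
Hence λ₂ = 82.3127° + 60.9076° = 143.2203°.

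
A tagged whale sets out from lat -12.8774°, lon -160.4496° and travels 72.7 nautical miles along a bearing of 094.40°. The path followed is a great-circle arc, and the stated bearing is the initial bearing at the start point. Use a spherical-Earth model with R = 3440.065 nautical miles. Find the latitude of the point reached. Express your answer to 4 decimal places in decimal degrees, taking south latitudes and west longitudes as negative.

Central angle δ = d/R = 0.021133 rad.
Converting: φ₁ = -0.224753 rad, θ = 1.647591 rad.
Applying the spherical law of cosines for sides, sin φ₂ = sin φ₁ cos δ + cos φ₁ sin δ cos θ = -0.224396, so φ₂ = -12.9674°.
Then Δλ = atan2(0.020540, 0.949766) = 0.021623 rad, from sin θ sin δ cos φ₁ over cos δ − sin φ₁ sin φ₂.
Hence λ₂ = -160.4496° + 1.2389° = -159.2107°.

latitude -12.9674°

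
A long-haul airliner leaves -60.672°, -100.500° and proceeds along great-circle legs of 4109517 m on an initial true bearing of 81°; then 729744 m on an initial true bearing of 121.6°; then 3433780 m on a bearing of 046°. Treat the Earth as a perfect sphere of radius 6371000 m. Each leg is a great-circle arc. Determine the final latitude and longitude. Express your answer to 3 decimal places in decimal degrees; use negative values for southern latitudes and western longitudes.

Apply the spherical direct solution leg by leg, carrying full precision between legs.
Leg 1: from (-60.672°, -100.500°), δ = 4109517/6371000 = 0.645035 rad, θ = 81° → φ = -40.586°, λ = -49.062°.
Leg 2: from (-40.586°, -49.062°), δ = 729744/6371000 = 0.114542 rad, θ = 121.6° → φ = -43.774°, λ = -41.314°.
Leg 3: from (-43.774°, -41.314°), δ = 3433780/6371000 = 0.538970 rad, θ = 46° → φ = -19.651°, λ = -18.233°.

latitude -19.651°, longitude -18.233°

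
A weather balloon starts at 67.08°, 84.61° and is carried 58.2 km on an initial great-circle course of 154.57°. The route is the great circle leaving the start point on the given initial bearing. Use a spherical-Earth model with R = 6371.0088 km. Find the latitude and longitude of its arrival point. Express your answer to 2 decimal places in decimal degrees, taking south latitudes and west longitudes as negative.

latitude 66.61°, longitude 85.18°

The arc subtends δ = 58.2/6371.0088 = 0.009135 rad at the centre.
With φ₁ = 67.08° = 1.170767 rad and θ = 154.57° = 2.697755 rad:
Applying the spherical law of cosines for sides, sin φ₂ = sin φ₁ cos δ + cos φ₁ sin δ cos θ = 0.917798, so φ₂ = 66.61°.
Δλ = atan2( sin θ sin δ cos φ₁ , cos δ − sin φ₁ sin φ₂ ) = atan2(0.001528, 0.154621) = 0.009880 rad = 0.57°.
λ₂ = 84.61° + 0.57° = 85.18°.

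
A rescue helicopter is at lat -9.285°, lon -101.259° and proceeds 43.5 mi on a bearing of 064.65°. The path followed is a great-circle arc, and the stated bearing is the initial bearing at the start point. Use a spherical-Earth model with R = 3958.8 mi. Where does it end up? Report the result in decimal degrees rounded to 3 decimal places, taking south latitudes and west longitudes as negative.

latitude -9.015°, longitude -100.683°

Angular distance δ = d/R = 43.5 / 3958.8 = 0.010988 rad.
Converting: φ₁ = -0.162054 rad, θ = 1.128355 rad.
Applying the spherical law of cosines for sides, sin φ₂ = sin φ₁ cos δ + cos φ₁ sin δ cos θ = -0.156693, so φ₂ = -9.015°.
For the longitude increment, Δλ = atan2( sin θ sin δ cos φ₁, cos δ − sin φ₁ sin φ₂ ) = atan2(0.009800, 0.974658) = 0.576°.
Hence λ₂ = -101.259° + 0.576° = -100.683°.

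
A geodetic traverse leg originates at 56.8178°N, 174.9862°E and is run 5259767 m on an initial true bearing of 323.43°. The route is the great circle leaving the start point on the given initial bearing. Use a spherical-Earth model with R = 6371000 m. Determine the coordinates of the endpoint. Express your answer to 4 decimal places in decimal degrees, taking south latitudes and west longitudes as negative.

latitude 62.9486°, longitude 69.3133°

The arc subtends δ = 5259767/6371000 = 0.825580 rad at the centre.
Start latitude φ₁ = 0.991658 rad; initial bearing θ = 5.644918 rad.
Applying the spherical law of cosines for sides, sin φ₂ = sin φ₁ cos δ + cos φ₁ sin δ cos θ = 0.890599, so φ₂ = 62.9486°.
Δλ = atan2( sin θ sin δ cos φ₁ , cos δ − sin φ₁ sin φ₂ ) = atan2(-0.239654, -0.067241) = -1.844340 rad = -105.6729°.
λ₂ = λ₁ + Δλ = 69.3133°.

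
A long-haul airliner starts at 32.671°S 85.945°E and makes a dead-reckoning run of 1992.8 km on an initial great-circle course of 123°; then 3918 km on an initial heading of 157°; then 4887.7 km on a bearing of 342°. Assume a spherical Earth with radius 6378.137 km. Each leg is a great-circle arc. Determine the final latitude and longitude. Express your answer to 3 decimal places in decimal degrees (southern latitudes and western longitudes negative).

Apply the spherical direct solution leg by leg, carrying full precision between legs.
Leg 1: from (-32.671°, 85.945°), δ = 1992.8/6378.137 = 0.312442 rad, θ = 123° → φ = -40.890°, λ = 105.883°.
Leg 2: from (-40.890°, 105.883°), δ = 3918/6378.137 = 0.614286 rad, θ = 157° → φ = -69.393°, λ = 145.667°.
Leg 3: from (-69.393°, 145.667°), δ = 4887.7/6378.137 = 0.766321 rad, θ = 342° → φ = -26.247°, λ = 131.843°.

latitude -26.247°, longitude 131.843°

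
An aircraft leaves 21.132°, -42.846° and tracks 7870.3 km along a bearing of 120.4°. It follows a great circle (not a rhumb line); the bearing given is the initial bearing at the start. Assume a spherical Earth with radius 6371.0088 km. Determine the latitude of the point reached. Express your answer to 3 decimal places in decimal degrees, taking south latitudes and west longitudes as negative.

latitude -19.087°

The arc subtends δ = 7870.3/6371.0088 = 1.235330 rad at the centre.
Start latitude φ₁ = 0.368823 rad; initial bearing θ = 2.101376 rad.
Applying the spherical law of cosines for sides, sin φ₂ = sin φ₁ cos δ + cos φ₁ sin δ cos θ = -0.327007, so φ₂ = -19.087°.
For the longitude increment, Δλ = atan2( sin θ sin δ cos φ₁, cos δ − sin φ₁ sin φ₂ ) = atan2(0.759666, 0.447101) = 59.521°.
Hence λ₂ = -42.846° + 59.521° = 16.675°.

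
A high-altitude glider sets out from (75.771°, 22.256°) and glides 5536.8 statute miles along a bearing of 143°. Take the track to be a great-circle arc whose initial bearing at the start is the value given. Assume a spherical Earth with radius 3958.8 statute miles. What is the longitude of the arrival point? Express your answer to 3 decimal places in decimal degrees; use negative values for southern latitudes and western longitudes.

longitude 58.636°

Central angle δ = d/R = 1.398606 rad.
Converting: φ₁ = 1.322453 rad, θ = 2.495821 rad.
sin φ₂ = sin φ₁ cos δ + cos φ₁ sin δ cos θ = (0.969321)(0.171341) + (0.245798)(0.985212)(-0.798636) = -0.027316
φ₂ = asin(-0.027316) = -0.027319 rad = -1.565°.
Δλ = atan2( sin θ sin δ cos φ₁ , cos δ − sin φ₁ sin φ₂ ) = atan2(0.145737, 0.197819) = 0.634949 rad = 36.380°.
λ₂ = 22.256° + 36.380° = 58.636°.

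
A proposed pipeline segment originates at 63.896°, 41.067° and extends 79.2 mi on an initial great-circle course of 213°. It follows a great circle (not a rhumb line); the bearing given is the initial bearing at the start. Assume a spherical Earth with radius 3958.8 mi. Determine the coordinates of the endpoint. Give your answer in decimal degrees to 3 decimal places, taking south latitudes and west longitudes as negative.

latitude 62.928°, longitude 39.695°

Central angle δ = d/R = 0.020006 rad.
Start latitude φ₁ = 1.115196 rad; initial bearing θ = 3.717551 rad.
sin φ₂ = sin φ₁ cos δ + cos φ₁ sin δ cos θ = (0.897997)(0.999800) + (0.440002)(0.020005)(-0.838671) = 0.890435
φ₂ = asin(0.890435) = 1.098300 rad = 62.928°.
Then Δλ = atan2(-0.004794, 0.200192) = -0.023942 rad, from sin θ sin δ cos φ₁ over cos δ − sin φ₁ sin φ₂.
Hence λ₂ = 41.067° + -1.372° = 39.695°.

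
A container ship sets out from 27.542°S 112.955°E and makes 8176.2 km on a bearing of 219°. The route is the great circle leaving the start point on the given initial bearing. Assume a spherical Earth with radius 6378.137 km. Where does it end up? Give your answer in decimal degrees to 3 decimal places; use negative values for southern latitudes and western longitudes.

Angular distance δ = d/R = 8176.2 / 6378.137 = 1.281910 rad.
With φ₁ = -27.542° = -0.480699 rad and θ = 219° = 3.822271 rad:
Applying the spherical law of cosines for sides, sin φ₂ = sin φ₁ cos δ + cos φ₁ sin δ cos θ = -0.792250, so φ₂ = -52.396°.
Δλ = atan2( sin θ sin δ cos φ₁ , cos δ − sin φ₁ sin φ₂ ) = atan2(-0.534878, -0.081451) = -1.721915 rad = -98.658°.
Hence λ₂ = 112.955° + -98.658° = 14.297°.

latitude -52.396°, longitude 14.297°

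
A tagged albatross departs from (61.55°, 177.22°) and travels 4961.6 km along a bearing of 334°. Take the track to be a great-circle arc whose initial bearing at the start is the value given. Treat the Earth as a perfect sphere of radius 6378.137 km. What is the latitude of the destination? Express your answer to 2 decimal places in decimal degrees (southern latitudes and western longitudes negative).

The arc subtends δ = 4961.6/6378.137 = 0.777907 rad at the centre.
Start latitude φ₁ = 1.074250 rad; initial bearing θ = 5.829400 rad.
Applying the spherical law of cosines for sides, sin φ₂ = sin φ₁ cos δ + cos φ₁ sin δ cos θ = 0.926842, so φ₂ = 67.95°.
Δλ = atan2( sin θ sin δ cos φ₁ , cos δ − sin φ₁ sin φ₂ ) = atan2(-0.146559, -0.102527) = -2.181227 rad = -124.98°.
Hence λ₂ = 177.22° + -124.98° = 52.24°.

latitude 67.95°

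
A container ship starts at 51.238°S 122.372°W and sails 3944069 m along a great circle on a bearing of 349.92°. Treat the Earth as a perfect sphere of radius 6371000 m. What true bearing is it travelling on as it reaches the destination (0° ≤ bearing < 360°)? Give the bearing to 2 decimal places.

final bearing 353.45°

The arc subtends δ = 3944069/6371000 = 0.619066 rad at the centre.
With φ₁ = -51.238° = -0.894272 rad and θ = 349.92° = 6.107256 rad:
sin φ₂ = sin φ₁ cos δ + cos φ₁ sin δ cos θ = (-0.779753)(0.814421) + (0.626087)(0.580275)(0.984564) = -0.277353
φ₂ = asin(-0.277353) = -0.281038 rad = -16.102°.
Δλ = atan2( sin θ sin δ cos φ₁ , cos δ − sin φ₁ sin φ₂ ) = atan2(-0.063586, 0.598154) = -0.105906 rad = -6.068°.
λ₂ = λ₁ + Δλ = -128.440°.
The forward bearing on arrival equals the back-azimuth from the destination plus 180°.
Back-azimuth from P₂ (-16.10°, -128.44°) to P₁ (-51.24°, -122.37°), with Δλ' = λ₁ − λ₂ = 6.07°: atan2( sin Δλ' cos φ₁ , cos φ₂ sin φ₁ − sin φ₂ cos φ₁ cos Δλ' ) = 173.45°.
Final bearing = (173.45° + 180°) mod 360° = 353.45°.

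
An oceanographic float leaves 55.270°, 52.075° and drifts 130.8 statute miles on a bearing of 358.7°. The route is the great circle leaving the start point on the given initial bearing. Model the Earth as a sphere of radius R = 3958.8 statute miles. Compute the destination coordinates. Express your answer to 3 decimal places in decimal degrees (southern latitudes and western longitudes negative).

The arc subtends δ = 130.8/3958.8 = 0.033040 rad at the centre.
Converting: φ₁ = 0.964643 rad, θ = 6.260496 rad.
sin φ₂ = sin φ₁ cos δ + cos φ₁ sin δ cos θ = (0.821846)(0.999454) + (0.569710)(0.033034)(0.999743) = 0.840212
φ₂ = asin(0.840212) = 0.997675 rad = 57.163°.
Δλ = atan2( sin θ sin δ cos φ₁ , cos δ − sin φ₁ sin φ₂ ) = atan2(-0.000427, 0.308929) = -0.001382 rad = -0.079°.
λ₂ = λ₁ + Δλ = 51.996°.

latitude 57.163°, longitude 51.996°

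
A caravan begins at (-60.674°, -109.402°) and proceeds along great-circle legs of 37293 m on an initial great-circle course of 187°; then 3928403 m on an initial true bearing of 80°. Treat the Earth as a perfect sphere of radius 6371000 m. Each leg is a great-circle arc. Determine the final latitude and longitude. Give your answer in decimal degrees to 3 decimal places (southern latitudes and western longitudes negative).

Apply the spherical direct solution leg by leg, carrying full precision between legs.
Leg 1: from (-60.674°, -109.402°), δ = 37293/6371000 = 0.005854 rad, θ = 187° → φ = -61.007°, λ = -109.486°.
Leg 2: from (-61.007°, -109.486°), δ = 3928403/6371000 = 0.616607 rad, θ = 80° → φ = -41.677°, λ = -59.805°.

latitude -41.677°, longitude -59.805°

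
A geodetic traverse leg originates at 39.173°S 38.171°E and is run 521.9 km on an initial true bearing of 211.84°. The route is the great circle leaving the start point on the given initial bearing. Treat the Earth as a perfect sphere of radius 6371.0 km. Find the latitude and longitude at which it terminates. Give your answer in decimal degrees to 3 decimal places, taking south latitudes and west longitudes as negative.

Angular distance δ = d/R = 521.9 / 6371 = 0.081918 rad.
Start latitude φ₁ = -0.683698 rad; initial bearing θ = 3.697305 rad.
Applying the spherical law of cosines for sides, sin φ₂ = sin φ₁ cos δ + cos φ₁ sin δ cos θ = -0.683436, so φ₂ = -43.113°.
For the longitude increment, Δλ = atan2( sin θ sin δ cos φ₁, cos δ − sin φ₁ sin φ₂ ) = atan2(-0.033465, 0.564945) = -3.390°.
λ₂ = λ₁ + Δλ = 34.781°.

latitude -43.113°, longitude 34.781°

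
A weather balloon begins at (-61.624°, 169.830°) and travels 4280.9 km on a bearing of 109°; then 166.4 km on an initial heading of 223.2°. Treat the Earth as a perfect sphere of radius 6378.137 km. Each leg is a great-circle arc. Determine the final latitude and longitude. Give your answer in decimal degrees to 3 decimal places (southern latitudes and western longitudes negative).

Apply the spherical direct solution leg by leg, carrying full precision between legs.
Leg 1: from (-61.624°, 169.830°), δ = 4280.9/6378.137 = 0.671183 rad, θ = 109° → φ = -51.741°, λ = -118.430°.
Leg 2: from (-51.741°, -118.430°), δ = 166.4/6378.137 = 0.026089 rad, θ = 223.2° → φ = -52.819°, λ = -120.123°.

latitude -52.819°, longitude -120.123°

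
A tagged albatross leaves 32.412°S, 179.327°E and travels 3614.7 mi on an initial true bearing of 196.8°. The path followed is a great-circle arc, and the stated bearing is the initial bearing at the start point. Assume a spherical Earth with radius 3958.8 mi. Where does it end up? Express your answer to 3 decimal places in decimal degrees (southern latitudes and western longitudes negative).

The arc subtends δ = 3614.7/3958.8 = 0.913080 rad at the centre.
Converting: φ₁ = -0.565696 rad, θ = 3.434808 rad.
Applying the spherical law of cosines for sides, sin φ₂ = sin φ₁ cos δ + cos φ₁ sin δ cos θ = -0.967254, so φ₂ = -75.297°.
Then Δλ = atan2(-0.193103, 0.092860) = -1.122561 rad, from sin θ sin δ cos φ₁ over cos δ − sin φ₁ sin φ₂.
λ₂ = 179.327° + -64.318° = 115.009°.

latitude -75.297°, longitude 115.009°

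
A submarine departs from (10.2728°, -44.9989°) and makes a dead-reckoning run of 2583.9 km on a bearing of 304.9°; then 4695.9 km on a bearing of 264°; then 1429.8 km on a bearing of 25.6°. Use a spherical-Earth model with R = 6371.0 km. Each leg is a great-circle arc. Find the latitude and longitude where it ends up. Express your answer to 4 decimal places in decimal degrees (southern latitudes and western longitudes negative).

Apply the spherical direct solution leg by leg, carrying full precision between legs.
Leg 1: from (10.2728°, -44.9989°), δ = 2583.9/6371 = 0.405572 rad, θ = 304.9° → φ = 22.7050°, λ = -65.5333°.
Leg 2: from (22.7050°, -65.5333°), δ = 4695.9/6371 = 0.737074 rad, θ = 264° → φ = 12.7670°, λ = -108.7994°.
Leg 3: from (12.7670°, -108.7994°), δ = 1429.8/6371 = 0.224423 rad, θ = 25.6° → φ = 24.2791°, λ = -102.7441°.

latitude 24.2791°, longitude -102.7441°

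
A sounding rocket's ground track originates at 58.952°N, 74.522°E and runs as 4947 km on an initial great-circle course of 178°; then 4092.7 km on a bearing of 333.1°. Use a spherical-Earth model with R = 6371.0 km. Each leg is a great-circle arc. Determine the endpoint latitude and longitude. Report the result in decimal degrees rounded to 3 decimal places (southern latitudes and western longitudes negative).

latitude 45.846°, longitude 53.069°

Apply the spherical direct solution leg by leg, carrying full precision between legs.
Leg 1: from (58.952°, 74.522°), δ = 4947/6371 = 0.776487 rad, θ = 178° → φ = 14.476°, λ = 75.969°.
Leg 2: from (14.476°, 75.969°), δ = 4092.7/6371 = 0.642395 rad, θ = 333.1° → φ = 45.846°, λ = 53.069°.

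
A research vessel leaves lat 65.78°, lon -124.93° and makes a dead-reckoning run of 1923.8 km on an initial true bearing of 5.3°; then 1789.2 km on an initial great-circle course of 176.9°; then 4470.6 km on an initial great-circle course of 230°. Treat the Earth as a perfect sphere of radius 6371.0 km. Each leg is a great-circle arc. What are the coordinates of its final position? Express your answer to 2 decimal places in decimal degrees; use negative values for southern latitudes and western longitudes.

latitude 32.55°, longitude -145.94°

Apply the spherical direct solution leg by leg, carrying full precision between legs.
Leg 1: from (65.78°, -124.93°), δ = 1923.8/6371 = 0.301962 rad, θ = 5.3° → φ = 82.84°, λ = -112.20°.
Leg 2: from (82.84°, -112.20°), δ = 1789.2/6371 = 0.280835 rad, θ = 176.9° → φ = 66.75°, λ = -110.03°.
Leg 3: from (66.75°, -110.03°), δ = 4470.6/6371 = 0.701711 rad, θ = 230° → φ = 32.55°, λ = -145.94°.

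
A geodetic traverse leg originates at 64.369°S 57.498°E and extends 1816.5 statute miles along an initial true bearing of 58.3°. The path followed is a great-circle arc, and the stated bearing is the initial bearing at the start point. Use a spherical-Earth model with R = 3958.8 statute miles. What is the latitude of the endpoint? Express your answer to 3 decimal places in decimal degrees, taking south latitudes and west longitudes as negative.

latitude -45.045°

Central angle δ = d/R = 0.458851 rad.
Start latitude φ₁ = -1.123451 rad; initial bearing θ = 1.017527 rad.
Applying the spherical law of cosines for sides, sin φ₂ = sin φ₁ cos δ + cos φ₁ sin δ cos θ = -0.707661, so φ₂ = -45.045°.
Then Δλ = atan2(0.163011, 0.258535) = 0.562557 rad, from sin θ sin δ cos φ₁ over cos δ − sin φ₁ sin φ₂.
Hence λ₂ = 57.498° + 32.232° = 89.730°.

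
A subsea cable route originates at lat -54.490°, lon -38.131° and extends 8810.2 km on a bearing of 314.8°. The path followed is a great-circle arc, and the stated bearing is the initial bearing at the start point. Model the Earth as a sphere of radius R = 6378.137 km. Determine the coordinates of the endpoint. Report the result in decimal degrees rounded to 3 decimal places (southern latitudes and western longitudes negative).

δ = 8810.2/6378.137 = 1.381312 rad (79.1434°).
Start latitude φ₁ = -0.951030 rad; initial bearing θ = 5.494296 rad.
Destination latitude: φ₂ = arcsin( sin φ₁ cos δ + cos φ₁ sin δ cos θ ) = arcsin(0.248637) = 14.397°.
Then Δλ = atan2(-0.404774, 0.390746) = -0.803030 rad, from sin θ sin δ cos φ₁ over cos δ − sin φ₁ sin φ₂.
λ₂ = λ₁ + Δλ = -84.141°.

latitude 14.397°, longitude -84.141°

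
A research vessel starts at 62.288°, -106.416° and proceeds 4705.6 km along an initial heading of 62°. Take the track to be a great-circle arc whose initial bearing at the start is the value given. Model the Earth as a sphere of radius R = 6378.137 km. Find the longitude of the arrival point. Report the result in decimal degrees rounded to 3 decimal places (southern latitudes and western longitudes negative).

Angular distance δ = d/R = 4705.6 / 6378.137 = 0.737770 rad.
Start latitude φ₁ = 1.087131 rad; initial bearing θ = 1.082104 rad.
sin φ₂ = sin φ₁ cos δ + cos φ₁ sin δ cos θ = (0.885296)(0.739970) + (0.465027)(0.672640)(0.469472) = 0.801942
φ₂ = asin(0.801942) = 0.930538 rad = 53.316°.
Δλ = atan2( sin θ sin δ cos φ₁ , cos δ − sin φ₁ sin φ₂ ) = atan2(0.276182, 0.030014) = 1.462546 rad = 83.798°.
Hence λ₂ = -106.416° + 83.798° = -22.618°.

longitude -22.618°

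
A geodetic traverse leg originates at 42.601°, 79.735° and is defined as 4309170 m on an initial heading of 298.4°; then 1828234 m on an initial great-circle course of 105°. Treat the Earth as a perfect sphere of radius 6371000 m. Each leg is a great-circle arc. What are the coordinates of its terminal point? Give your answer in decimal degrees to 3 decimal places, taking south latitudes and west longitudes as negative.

latitude 41.896°, longitude 45.362°

Apply the spherical direct solution leg by leg, carrying full precision between legs.
Leg 1: from (42.601°, 79.735°), δ = 4309170/6371000 = 0.676373 rad, θ = 298.4° → φ = 48.333°, λ = 23.814°.
Leg 2: from (48.333°, 23.814°), δ = 1828234/6371000 = 0.286962 rad, θ = 105° → φ = 41.896°, λ = 45.362°.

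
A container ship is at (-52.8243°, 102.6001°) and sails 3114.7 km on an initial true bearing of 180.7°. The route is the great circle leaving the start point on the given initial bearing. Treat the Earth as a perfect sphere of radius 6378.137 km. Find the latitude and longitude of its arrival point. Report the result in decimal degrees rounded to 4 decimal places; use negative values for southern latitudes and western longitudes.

latitude -80.7965°, longitude 100.5464°

The arc subtends δ = 3114.7/6378.137 = 0.488340 rad at the centre.
Converting: φ₁ = -0.921958 rad, θ = 3.153810 rad.
Destination latitude: φ₂ = arcsin( sin φ₁ cos δ + cos φ₁ sin δ cos θ ) = arcsin(-0.987127) = -80.7965°.
Δλ = atan2( sin θ sin δ cos φ₁ , cos δ − sin φ₁ sin φ₂ ) = atan2(-0.003463, 0.096584) = -0.035844 rad = -2.0537°.
λ₂ = 102.6001° + -2.0537° = 100.5464°.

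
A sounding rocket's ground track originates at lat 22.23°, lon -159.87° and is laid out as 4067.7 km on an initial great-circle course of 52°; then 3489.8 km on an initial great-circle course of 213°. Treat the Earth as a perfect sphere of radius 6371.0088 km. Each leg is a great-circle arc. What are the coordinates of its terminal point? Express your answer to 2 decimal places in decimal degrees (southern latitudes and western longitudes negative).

latitude 12.41°, longitude -138.91°

Apply the spherical direct solution leg by leg, carrying full precision between legs.
Leg 1: from (22.23°, -159.87°), δ = 4067.7/6371.0088 = 0.638470 rad, θ = 52° → φ = 40.05°, λ = -122.03°.
Leg 2: from (40.05°, -122.03°), δ = 3489.8/6371.0088 = 0.547763 rad, θ = 213° → φ = 12.41°, λ = -138.91°.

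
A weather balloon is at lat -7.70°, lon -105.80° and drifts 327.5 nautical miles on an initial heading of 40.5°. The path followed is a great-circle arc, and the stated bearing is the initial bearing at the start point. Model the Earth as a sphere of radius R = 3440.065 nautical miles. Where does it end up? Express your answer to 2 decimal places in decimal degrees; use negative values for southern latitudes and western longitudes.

latitude -3.54°, longitude -102.25°

Angular distance δ = d/R = 327.5 / 3440.065 = 0.095202 rad.
Converting: φ₁ = -0.134390 rad, θ = 0.706858 rad.
Applying the spherical law of cosines for sides, sin φ₂ = sin φ₁ cos δ + cos φ₁ sin δ cos θ = -0.061749, so φ₂ = -3.54°.
Δλ = atan2( sin θ sin δ cos φ₁ , cos δ − sin φ₁ sin φ₂ ) = atan2(0.061179, 0.987198) = 0.061893 rad = 3.55°.
Hence λ₂ = -105.80° + 3.55° = -102.25°.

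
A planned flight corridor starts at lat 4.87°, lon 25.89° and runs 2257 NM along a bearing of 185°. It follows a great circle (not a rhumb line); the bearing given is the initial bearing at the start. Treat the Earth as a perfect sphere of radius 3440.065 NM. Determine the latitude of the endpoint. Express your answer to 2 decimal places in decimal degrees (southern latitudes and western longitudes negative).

Central angle δ = d/R = 0.656092 rad.
Converting: φ₁ = 0.084998 rad, θ = 3.228859 rad.
Applying the spherical law of cosines for sides, sin φ₂ = sin φ₁ cos δ + cos φ₁ sin δ cos θ = -0.538240, so φ₂ = -32.56°.
Δλ = atan2( sin θ sin δ cos φ₁ , cos δ − sin φ₁ sin φ₂ ) = atan2(-0.052975, 0.838076) = -0.063127 rad = -3.62°.
λ₂ = 25.89° + -3.62° = 22.27°.

latitude -32.56°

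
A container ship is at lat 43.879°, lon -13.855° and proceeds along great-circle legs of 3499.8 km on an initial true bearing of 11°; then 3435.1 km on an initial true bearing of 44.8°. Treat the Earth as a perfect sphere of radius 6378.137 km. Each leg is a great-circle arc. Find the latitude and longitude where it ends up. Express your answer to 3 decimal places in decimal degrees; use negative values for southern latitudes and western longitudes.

Apply the spherical direct solution leg by leg, carrying full precision between legs.
Leg 1: from (43.879°, -13.855°), δ = 3499.8/6378.137 = 0.548718 rad, θ = 11° → φ = 73.830°, λ = 7.084°.
Leg 2: from (73.830°, 7.084°), δ = 3435.1/6378.137 = 0.538574 rad, θ = 44.8° → φ = 67.795°, λ = 114.083°.

latitude 67.795°, longitude 114.083°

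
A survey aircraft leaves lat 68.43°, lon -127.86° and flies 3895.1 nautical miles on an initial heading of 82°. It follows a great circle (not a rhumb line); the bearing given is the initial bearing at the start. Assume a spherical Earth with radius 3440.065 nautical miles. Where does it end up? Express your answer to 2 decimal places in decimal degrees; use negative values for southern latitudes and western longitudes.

latitude 26.18°, longitude -40.35°

Angular distance δ = d/R = 3895.1 / 3440.065 = 1.132275 rad.
Converting: φ₁ = 1.194329 rad, θ = 1.431170 rad.
sin φ₂ = sin φ₁ cos δ + cos φ₁ sin δ cos θ = (0.929969)(0.424601) + (0.367638)(0.905381)(0.139173) = 0.441190
φ₂ = asin(0.441190) = 0.456924 rad = 26.18°.
Then Δλ = atan2(0.329613, 0.014308) = 1.527415 rad, from sin θ sin δ cos φ₁ over cos δ − sin φ₁ sin φ₂.
λ₂ = -127.86° + 87.51° = -40.35°.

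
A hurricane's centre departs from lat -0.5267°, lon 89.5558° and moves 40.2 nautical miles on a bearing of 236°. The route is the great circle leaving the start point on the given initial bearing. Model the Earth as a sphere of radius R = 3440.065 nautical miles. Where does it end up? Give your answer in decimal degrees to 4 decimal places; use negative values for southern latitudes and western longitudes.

latitude -0.9011°, longitude 89.0007°

Angular distance δ = d/R = 40.2 / 3440.065 = 0.011686 rad.
Converting: φ₁ = -0.009193 rad, θ = 4.118977 rad.
sin φ₂ = sin φ₁ cos δ + cos φ₁ sin δ cos θ = (-0.009193)(0.999932) + (0.999958)(0.011686)(-0.559193) = -0.015726
φ₂ = asin(-0.015726) = -0.015727 rad = -0.9011°.
Δλ = atan2( sin θ sin δ cos φ₁ , cos δ − sin φ₁ sin φ₂ ) = atan2(-0.009687, 0.999787) = -0.009689 rad = -0.5551°.
λ₂ = 89.5558° + -0.5551° = 89.0007°.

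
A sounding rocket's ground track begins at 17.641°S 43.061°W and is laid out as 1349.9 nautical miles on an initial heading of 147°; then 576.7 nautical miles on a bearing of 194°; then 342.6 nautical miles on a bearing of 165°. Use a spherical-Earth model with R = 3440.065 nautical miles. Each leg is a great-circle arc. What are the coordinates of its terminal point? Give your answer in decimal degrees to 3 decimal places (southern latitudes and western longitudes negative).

latitude -50.617°, longitude -29.127°

Apply the spherical direct solution leg by leg, carrying full precision between legs.
Leg 1: from (-17.641°, -43.061°), δ = 1349.9/3440.065 = 0.392405 rad, θ = 147° → φ = -35.849°, λ = -28.172°.
Leg 2: from (-35.849°, -28.172°), δ = 576.7/3440.065 = 0.167642 rad, θ = 194° → φ = -45.127°, λ = -31.452°.
Leg 3: from (-45.127°, -31.452°), δ = 342.6/3440.065 = 0.099591 rad, θ = 165° → φ = -50.617°, λ = -29.127°.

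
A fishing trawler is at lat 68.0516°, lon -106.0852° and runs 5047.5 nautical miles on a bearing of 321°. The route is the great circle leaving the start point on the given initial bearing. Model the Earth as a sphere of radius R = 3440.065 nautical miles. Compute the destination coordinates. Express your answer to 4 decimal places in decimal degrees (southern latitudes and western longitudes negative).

latitude 22.6296°, longitude 116.6149°

Central angle δ = d/R = 1.467269 rad.
Converting: φ₁ = 1.187724 rad, θ = 5.602507 rad.
sin φ₂ = sin φ₁ cos δ + cos φ₁ sin δ cos θ = (0.927521)(0.103343) + (0.373771)(0.994646)(0.777146) = 0.384772
φ₂ = asin(0.384772) = 0.394961 rad = 22.6296°.
Then Δλ = atan2(-0.233963, -0.253542) = -2.396335 rad, from sin θ sin δ cos φ₁ over cos δ − sin φ₁ sin φ₂.
λ₂ = -106.0852° + -137.2999° = -243.3851°, normalized to (−180°, 180°] → 116.6149°.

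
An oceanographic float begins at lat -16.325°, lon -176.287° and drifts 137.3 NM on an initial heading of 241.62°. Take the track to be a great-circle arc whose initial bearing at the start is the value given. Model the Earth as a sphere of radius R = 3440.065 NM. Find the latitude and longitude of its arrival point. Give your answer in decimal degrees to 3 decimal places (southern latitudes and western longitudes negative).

Angular distance δ = d/R = 137.3 / 3440.065 = 0.039912 rad.
With φ₁ = -16.325° = -0.284925 rad and θ = 241.62° = 4.217065 rad:
Applying the spherical law of cosines for sides, sin φ₂ = sin φ₁ cos δ + cos φ₁ sin δ cos θ = -0.299063, so φ₂ = -17.401°.
Δλ = atan2( sin θ sin δ cos φ₁ , cos δ − sin φ₁ sin φ₂ ) = atan2(-0.033690, 0.915141) = -0.036798 rad = -2.108°.
λ₂ = λ₁ + Δλ = -178.395°.

latitude -17.401°, longitude -178.395°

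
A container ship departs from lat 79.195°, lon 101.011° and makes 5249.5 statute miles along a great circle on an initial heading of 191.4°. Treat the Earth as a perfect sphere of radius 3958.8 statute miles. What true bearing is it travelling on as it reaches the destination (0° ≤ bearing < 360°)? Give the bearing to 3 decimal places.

final bearing 182.127°

Angular distance δ = d/R = 5249.5 / 3958.8 = 1.326033 rad.
Start latitude φ₁ = 1.382214 rad; initial bearing θ = 3.340560 rad.
Applying the spherical law of cosines for sides, sin φ₂ = sin φ₁ cos δ + cos φ₁ sin δ cos θ = 0.059739, so φ₂ = 3.425°.
For the longitude increment, Δλ = atan2( sin θ sin δ cos φ₁, cos δ − sin φ₁ sin φ₂ ) = atan2(-0.035950, 0.183647) = -11.076°.
λ₂ = λ₁ + Δλ = 89.935°.
The forward bearing on arrival equals the back-azimuth from the destination plus 180°.
Back-azimuth from P₂ (3.425°, 89.935°) to P₁ (79.195°, 101.011°), with Δλ' = λ₁ − λ₂ = 11.076°: atan2( sin Δλ' cos φ₁ , cos φ₂ sin φ₁ − sin φ₂ cos φ₁ cos Δλ' ) = 2.127°.
Final bearing = (2.127° + 180°) mod 360° = 182.127°.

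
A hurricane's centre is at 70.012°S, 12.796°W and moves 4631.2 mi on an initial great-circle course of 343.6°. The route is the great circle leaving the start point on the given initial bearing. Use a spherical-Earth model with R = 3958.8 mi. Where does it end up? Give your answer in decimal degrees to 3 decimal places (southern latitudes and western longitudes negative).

δ = 4631.2/3958.8 = 1.169849 rad (67.0274°).
With φ₁ = -70.012° = -1.221940 rad and θ = 343.6° = 5.996951 rad:
Applying the spherical law of cosines for sides, sin φ₂ = sin φ₁ cos δ + cos φ₁ sin δ cos θ = -0.064871, so φ₂ = -3.719°.
Δλ = atan2( sin θ sin δ cos φ₁ , cos δ − sin φ₁ sin φ₂ ) = atan2(-0.088857, 0.329327) = -0.263538 rad = -15.100°.
λ₂ = λ₁ + Δλ = -27.896°.

latitude -3.719°, longitude -27.896°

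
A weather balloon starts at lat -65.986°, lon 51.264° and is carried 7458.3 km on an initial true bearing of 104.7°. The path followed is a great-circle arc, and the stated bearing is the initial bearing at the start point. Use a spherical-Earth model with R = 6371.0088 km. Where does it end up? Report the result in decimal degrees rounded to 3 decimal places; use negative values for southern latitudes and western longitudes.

δ = 7458.3/6371.0088 = 1.170662 rad (67.0740°).
Converting: φ₁ = -1.151673 rad, θ = 1.827360 rad.
Destination latitude: φ₂ = arcsin( sin φ₁ cos δ + cos φ₁ sin δ cos θ ) = arcsin(-0.450937) = -26.804°.
Then Δλ = atan2(0.362545, -0.022365) = 1.632408 rad, from sin θ sin δ cos φ₁ over cos δ − sin φ₁ sin φ₂.
Hence λ₂ = 51.264° + 93.530° = 144.794°.

latitude -26.804°, longitude 144.794°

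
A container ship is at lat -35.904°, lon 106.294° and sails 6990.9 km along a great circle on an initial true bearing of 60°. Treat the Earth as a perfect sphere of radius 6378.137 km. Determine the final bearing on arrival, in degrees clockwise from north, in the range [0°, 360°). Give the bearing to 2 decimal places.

δ = 6990.9/6378.137 = 1.096072 rad (62.8003°).
Converting: φ₁ = -0.626643 rad, θ = 1.047198 rad.
sin φ₂ = sin φ₁ cos δ + cos φ₁ sin δ cos θ = (-0.586429)(0.457093) + (0.810001)(0.889419)(0.500000) = 0.092162
φ₂ = asin(0.092162) = 0.092293 rad = 5.288°.
Δλ = atan2( sin θ sin δ cos φ₁ , cos δ − sin φ₁ sin φ₂ ) = atan2(0.623911, 0.511140) = 0.884426 rad = 50.674°.
Hence λ₂ = 106.294° + 50.674° = 156.968°.
The forward bearing on arrival equals the back-azimuth from the destination plus 180°.
Back-azimuth from P₂ (5.29°, 156.97°) to P₁ (-35.90°, 106.29°), with Δλ' = λ₁ − λ₂ = -50.67°: atan2( sin Δλ' cos φ₁ , cos φ₂ sin φ₁ − sin φ₂ cos φ₁ cos Δλ' ) = 224.79°.
Final bearing = (224.79° + 180°) mod 360° = 44.79°.

final bearing 44.79°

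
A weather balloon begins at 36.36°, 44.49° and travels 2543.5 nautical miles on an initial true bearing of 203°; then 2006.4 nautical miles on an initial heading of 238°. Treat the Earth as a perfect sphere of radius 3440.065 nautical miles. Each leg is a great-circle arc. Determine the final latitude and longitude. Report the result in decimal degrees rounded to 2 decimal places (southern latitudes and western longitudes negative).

Apply the spherical direct solution leg by leg, carrying full precision between legs.
Leg 1: from (36.36°, 44.49°), δ = 2543.5/3440.065 = 0.739376 rad, θ = 203° → φ = -3.52°, λ = 29.20°.
Leg 2: from (-3.52°, 29.20°), δ = 2006.4/3440.065 = 0.583245 rad, θ = 238° → φ = -20.03°, λ = -0.62°.

latitude -20.03°, longitude -0.62°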